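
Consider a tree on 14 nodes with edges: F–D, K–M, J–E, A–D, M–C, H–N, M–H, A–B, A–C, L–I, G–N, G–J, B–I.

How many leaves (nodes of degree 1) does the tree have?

4

The leaves are E, F, K, L.
That is 4 leaves.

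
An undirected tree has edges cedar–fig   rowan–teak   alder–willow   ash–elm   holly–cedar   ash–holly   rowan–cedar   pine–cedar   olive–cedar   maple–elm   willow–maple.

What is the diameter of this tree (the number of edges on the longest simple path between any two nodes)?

8

A longest path is alder – willow – maple – elm – ash – holly – cedar – rowan – teak, with 8 edges.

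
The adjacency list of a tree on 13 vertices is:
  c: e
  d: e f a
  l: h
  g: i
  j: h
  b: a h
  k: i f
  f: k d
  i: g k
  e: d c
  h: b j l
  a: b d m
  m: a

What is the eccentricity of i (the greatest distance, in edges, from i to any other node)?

7

A farthest node from i is l (j also at distance 7).
The path i–k–f–d–a–b–h–l has 7 edges.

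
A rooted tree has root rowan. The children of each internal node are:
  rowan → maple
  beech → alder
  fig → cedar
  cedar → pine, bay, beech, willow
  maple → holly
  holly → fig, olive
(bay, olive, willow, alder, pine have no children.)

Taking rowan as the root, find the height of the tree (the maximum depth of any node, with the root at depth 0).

6

alder sits deepest: rowan–maple–holly–fig–cedar–beech–alder — 6 edges from the root.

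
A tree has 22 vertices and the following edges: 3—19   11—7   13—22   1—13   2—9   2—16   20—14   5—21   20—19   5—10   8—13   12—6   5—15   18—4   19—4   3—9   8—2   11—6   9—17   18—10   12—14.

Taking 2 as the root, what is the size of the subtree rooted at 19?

19's subtree: {19, 4, 20, 18, 14, 10, 12, 5, 6, 21, 15, 11, 7}, size 13.

13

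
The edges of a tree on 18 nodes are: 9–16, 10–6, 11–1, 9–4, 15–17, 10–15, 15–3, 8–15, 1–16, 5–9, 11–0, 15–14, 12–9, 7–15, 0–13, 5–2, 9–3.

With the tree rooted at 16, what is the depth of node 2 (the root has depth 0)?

Path from 16 to 2: 16 – 9 – 5 – 2, which has 3 edges.

3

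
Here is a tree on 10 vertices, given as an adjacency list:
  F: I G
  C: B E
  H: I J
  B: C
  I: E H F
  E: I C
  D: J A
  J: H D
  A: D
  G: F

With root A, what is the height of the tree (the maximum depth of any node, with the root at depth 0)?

7

A deepest node is B, reached by A – D – J – H – I – E – C – B.
That path has 7 edges, so the height is 7.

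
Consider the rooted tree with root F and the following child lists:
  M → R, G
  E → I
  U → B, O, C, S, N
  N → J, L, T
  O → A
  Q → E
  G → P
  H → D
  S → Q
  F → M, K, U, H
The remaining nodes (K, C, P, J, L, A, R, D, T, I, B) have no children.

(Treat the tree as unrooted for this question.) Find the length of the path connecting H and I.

6

H–F–U–S–Q–E–I: 6 edges.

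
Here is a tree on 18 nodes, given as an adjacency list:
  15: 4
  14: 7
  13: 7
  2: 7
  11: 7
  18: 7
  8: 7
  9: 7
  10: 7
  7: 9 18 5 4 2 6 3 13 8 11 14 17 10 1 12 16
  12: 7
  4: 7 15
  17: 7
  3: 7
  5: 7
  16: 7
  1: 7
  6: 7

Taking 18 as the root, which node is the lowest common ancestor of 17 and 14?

7

Ancestors of 17 (toward the root): 17, 7, 18.
Ancestors of 14: 14, 7, 18.
The deepest node appearing in both lists is 7.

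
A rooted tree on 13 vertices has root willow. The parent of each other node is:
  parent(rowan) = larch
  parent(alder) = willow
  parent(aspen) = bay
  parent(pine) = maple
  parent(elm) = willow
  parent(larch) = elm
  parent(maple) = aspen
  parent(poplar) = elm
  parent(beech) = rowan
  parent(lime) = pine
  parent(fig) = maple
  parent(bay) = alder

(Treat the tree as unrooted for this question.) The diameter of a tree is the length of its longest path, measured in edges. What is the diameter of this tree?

BFS from beech reaches lime last, at distance 10; BFS from lime confirms no node is farther.
Path: beech–rowan–larch–elm–willow–alder–bay–aspen–maple–pine–lime.

10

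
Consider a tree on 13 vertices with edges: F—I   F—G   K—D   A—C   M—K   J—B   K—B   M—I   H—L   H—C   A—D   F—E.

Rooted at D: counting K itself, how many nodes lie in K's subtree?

Descendants of K (including itself): K, B, M, J, I, F, E, G. That's 8.

8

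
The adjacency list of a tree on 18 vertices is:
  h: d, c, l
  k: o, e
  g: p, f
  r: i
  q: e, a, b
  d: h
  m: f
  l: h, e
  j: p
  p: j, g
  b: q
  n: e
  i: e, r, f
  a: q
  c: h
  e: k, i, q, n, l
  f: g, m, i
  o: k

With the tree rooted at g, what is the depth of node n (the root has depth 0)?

Path from g to n: g – f – i – e – n, which has 4 edges.

4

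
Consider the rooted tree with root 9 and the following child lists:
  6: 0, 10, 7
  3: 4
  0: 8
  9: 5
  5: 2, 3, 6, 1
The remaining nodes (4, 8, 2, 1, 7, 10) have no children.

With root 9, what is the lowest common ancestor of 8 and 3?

8's ancestor chain is 8, 0, 6, 5, 9 and 3's is 3, 5, 9; they first meet at 5.

5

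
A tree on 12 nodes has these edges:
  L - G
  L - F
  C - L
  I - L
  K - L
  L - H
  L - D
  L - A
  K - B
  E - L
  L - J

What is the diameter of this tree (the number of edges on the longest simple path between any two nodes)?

3

BFS from B reaches E last, at distance 3; BFS from E confirms no node is farther.
Path: B - K - L - E.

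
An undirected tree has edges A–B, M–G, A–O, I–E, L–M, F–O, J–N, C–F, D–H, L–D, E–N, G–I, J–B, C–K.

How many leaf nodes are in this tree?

2

Degree-1 nodes: H, K — 2 of them.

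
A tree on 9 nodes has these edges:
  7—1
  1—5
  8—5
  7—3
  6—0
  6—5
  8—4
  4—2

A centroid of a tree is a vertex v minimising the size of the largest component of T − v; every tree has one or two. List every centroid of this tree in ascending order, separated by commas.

If 5 is removed the pieces have sizes 3, 3, 2, all ≤ ⌊9/2⌋ = 4.
Every other node leaves some component of size > 4, so the centroid is unique.

5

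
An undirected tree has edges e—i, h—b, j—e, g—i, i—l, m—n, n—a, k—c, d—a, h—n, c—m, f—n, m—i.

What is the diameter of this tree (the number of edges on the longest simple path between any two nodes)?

A longest path is d-a-n-m-i-e-j, with 6 edges.

6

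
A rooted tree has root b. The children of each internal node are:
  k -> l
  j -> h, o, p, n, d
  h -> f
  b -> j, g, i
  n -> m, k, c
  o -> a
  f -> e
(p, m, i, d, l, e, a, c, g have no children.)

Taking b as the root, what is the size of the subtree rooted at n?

5

Descendants of n (including itself): n, k, c, m, l. That's 5.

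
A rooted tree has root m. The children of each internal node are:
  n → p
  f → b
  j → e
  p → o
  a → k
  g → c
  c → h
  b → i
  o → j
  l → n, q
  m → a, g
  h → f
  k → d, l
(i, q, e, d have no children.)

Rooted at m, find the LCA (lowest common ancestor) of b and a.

b's ancestor chain is b, f, h, c, g, m and a's is a, m; they first meet at m.

m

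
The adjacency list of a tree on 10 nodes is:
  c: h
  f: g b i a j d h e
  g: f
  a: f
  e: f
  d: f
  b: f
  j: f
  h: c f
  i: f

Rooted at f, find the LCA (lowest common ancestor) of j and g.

f

Path j→root: j f; path g→root: g f.
First common node: f.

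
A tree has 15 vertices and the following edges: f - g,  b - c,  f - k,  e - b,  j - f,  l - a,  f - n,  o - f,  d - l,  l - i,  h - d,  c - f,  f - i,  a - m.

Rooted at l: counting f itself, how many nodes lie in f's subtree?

9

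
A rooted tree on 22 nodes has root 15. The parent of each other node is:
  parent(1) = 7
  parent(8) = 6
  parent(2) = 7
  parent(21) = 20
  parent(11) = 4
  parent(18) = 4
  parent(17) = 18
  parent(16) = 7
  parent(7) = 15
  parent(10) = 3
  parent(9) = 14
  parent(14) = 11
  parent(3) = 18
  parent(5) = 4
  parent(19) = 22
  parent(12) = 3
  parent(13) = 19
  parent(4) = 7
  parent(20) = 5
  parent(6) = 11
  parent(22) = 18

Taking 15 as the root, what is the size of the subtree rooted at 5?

3

The subtree rooted at 5 contains: 5, 20, 21 — 3 nodes.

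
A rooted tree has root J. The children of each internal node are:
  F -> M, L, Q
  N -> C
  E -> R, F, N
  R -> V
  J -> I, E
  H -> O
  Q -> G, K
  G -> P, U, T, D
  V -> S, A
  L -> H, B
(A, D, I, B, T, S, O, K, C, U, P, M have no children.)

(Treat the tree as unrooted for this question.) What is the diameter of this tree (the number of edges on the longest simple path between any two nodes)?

BFS from A reaches O last, at distance 7; BFS from O confirms no node is farther.
Path: A–V–R–E–F–L–H–O.

7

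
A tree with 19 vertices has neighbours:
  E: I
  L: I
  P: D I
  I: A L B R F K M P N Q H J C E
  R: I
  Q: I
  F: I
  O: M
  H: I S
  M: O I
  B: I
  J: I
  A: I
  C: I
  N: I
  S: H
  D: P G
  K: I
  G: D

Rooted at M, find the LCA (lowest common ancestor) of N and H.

I

Ancestors of N (toward the root): N, I, M.
Ancestors of H: H, I, M.
The deepest node appearing in both lists is I.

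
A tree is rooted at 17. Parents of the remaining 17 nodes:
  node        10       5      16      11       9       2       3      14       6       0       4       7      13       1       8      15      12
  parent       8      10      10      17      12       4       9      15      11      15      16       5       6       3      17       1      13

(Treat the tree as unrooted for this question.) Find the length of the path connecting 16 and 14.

12

16 – 10 – 8 – 17 – 11 – 6 – 13 – 12 – 9 – 3 – 1 – 15 – 14: 12 edges.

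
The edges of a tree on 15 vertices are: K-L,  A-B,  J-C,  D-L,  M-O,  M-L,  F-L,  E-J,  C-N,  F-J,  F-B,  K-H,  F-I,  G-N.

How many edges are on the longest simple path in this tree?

A longest path is G-N-C-J-F-L-M-O, with 7 edges.

7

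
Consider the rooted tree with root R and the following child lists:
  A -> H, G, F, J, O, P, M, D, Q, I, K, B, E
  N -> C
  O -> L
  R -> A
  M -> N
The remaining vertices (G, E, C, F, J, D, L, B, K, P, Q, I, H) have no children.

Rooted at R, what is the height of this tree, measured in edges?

A deepest node is C, reached by R – A – M – N – C.
That path has 4 edges, so the height is 4.

4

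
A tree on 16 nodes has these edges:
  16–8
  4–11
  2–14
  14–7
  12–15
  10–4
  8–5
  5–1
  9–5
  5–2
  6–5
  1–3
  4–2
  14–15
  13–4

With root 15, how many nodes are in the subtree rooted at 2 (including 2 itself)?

12

Descendants of 2 (including itself): 2, 5, 4, 8, 9, 1, 6, 11, 13, 10, 16, 3. That's 12.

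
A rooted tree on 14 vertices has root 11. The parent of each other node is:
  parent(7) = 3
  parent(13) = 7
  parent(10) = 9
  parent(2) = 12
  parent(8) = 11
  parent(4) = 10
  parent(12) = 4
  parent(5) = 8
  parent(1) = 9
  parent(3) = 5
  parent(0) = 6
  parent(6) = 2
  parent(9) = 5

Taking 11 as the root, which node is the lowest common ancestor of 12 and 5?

Path 12→root: 12 4 10 9 5 8 11; path 5→root: 5 8 11.
First common node: 5.

5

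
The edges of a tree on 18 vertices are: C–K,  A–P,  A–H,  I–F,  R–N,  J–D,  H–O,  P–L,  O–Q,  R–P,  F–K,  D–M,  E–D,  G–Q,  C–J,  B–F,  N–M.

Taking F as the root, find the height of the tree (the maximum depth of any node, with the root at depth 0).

A deepest node is G, reached by F-K-C-J-D-M-N-R-P-A-H-O-Q-G.
That path has 13 edges, so the height is 13.

13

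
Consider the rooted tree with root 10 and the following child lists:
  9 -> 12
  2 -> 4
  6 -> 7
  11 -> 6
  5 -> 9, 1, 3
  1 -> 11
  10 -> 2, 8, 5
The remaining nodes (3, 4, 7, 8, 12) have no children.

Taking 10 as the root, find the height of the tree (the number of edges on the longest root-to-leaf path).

5

7 sits deepest: 10 – 5 – 1 – 11 – 6 – 7 — 5 edges from the root.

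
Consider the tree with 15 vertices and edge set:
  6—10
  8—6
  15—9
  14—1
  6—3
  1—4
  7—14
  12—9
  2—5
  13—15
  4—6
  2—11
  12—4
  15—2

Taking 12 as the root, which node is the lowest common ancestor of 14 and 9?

12

14's ancestor chain is 14, 1, 4, 12 and 9's is 9, 12; they first meet at 12.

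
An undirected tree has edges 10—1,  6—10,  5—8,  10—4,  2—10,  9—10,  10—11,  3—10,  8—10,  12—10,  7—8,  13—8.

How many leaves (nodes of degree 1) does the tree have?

The leaves are 1, 2, 3, 4, 5, 6, 7, 9, 11, 12, 13.
That is 11 leaves.

11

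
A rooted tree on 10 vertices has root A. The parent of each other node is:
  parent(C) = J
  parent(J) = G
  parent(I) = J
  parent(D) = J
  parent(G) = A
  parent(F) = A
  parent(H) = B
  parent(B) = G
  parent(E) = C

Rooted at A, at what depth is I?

3

A – G – J – I — 3 edges.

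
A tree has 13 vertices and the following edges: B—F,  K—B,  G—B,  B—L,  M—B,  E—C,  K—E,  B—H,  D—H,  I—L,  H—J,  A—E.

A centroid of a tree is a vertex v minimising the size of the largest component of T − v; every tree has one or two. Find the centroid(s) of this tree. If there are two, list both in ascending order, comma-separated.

Removing B splits the tree into components of sizes 4, 3, 2, 1, 1, 1; the largest is 4 ≤ ⌊13/2⌋ = 6.
Every other node leaves some component of size > 6, so the centroid is unique.

B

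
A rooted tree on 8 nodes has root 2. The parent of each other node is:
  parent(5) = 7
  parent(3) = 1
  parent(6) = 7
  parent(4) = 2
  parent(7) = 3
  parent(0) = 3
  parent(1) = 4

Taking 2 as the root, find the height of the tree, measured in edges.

The longest root-to-leaf path is 2 – 4 – 1 – 3 – 7 – 6 (5 edges).

5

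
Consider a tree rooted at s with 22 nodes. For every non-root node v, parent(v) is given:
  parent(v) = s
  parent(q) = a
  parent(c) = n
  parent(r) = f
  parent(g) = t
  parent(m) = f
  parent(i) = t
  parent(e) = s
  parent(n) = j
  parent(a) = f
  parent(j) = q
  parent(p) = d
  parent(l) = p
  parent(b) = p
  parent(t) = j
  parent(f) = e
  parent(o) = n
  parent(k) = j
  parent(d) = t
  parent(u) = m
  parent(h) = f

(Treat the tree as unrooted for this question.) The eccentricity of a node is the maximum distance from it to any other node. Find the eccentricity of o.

8

The node farthest from o is v, via o – n – j – q – a – f – e – s – v — 8 edges.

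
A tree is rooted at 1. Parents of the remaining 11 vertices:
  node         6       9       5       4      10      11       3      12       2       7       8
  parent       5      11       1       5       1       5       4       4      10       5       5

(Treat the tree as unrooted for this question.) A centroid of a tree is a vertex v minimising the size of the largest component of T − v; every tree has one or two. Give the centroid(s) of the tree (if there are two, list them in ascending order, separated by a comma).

5

Removing 5 splits the tree into components of sizes 3, 3, 2, 1, 1, 1; the largest is 3 ≤ ⌊12/2⌋ = 6.
No neighbour of 5 does as well, so 5 is the unique centroid.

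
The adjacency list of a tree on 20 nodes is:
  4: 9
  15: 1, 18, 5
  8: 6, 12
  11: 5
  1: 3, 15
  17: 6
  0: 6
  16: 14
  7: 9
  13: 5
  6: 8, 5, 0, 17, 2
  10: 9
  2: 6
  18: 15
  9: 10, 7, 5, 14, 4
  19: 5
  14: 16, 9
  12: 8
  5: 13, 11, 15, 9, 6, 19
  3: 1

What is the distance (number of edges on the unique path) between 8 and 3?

5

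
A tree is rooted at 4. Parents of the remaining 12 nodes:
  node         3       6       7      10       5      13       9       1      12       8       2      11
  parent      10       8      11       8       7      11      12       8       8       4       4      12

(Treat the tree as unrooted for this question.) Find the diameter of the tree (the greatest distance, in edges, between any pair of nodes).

6

Starting from 5, a farthest node is 3 at distance 6.
One longest path: 5 – 7 – 11 – 12 – 8 – 10 – 3.
So the diameter is 6.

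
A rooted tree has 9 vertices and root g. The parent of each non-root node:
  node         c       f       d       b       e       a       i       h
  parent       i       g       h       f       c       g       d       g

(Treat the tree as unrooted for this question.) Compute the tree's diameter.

7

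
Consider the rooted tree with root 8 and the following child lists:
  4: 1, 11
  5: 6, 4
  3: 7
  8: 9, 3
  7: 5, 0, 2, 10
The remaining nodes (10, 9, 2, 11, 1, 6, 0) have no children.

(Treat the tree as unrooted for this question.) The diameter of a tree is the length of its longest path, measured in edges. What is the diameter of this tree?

6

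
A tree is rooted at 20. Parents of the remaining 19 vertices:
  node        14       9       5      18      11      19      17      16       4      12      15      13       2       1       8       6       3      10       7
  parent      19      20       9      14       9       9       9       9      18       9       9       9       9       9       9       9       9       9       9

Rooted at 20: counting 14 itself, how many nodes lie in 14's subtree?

The subtree rooted at 14 contains: 14, 18, 4 — 3 nodes.

3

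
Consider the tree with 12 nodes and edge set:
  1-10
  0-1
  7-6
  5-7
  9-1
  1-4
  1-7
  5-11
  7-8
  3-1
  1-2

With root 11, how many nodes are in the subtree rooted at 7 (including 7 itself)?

The subtree rooted at 7 contains: 7, 1, 8, 6, 2, 9, 4, 0, 10, 3 — 10 nodes.

10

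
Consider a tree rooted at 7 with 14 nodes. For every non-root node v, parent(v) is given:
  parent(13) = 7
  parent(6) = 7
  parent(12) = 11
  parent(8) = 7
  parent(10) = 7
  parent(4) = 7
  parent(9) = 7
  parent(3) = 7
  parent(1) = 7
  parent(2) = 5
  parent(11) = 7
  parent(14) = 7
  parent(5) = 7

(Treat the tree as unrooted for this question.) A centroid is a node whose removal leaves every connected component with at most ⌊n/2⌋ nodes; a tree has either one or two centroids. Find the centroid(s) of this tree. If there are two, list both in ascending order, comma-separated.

Delete 7: the remaining components have sizes 2, 2, 1, 1, 1, 1, 1, 1, 1, 1, 1. Max 2 ≤ 7, so 7 is a centroid.
No neighbour of 7 does as well, so 7 is the unique centroid.

7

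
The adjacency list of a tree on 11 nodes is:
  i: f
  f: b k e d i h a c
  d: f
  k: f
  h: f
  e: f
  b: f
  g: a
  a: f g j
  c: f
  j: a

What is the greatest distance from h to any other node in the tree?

3

The node farthest from h is j (g also at distance 3), via h-f-a-j — 3 edges.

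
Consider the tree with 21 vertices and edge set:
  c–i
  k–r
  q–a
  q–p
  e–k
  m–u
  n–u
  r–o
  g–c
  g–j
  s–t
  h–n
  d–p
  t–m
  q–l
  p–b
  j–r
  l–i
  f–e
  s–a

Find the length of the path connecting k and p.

8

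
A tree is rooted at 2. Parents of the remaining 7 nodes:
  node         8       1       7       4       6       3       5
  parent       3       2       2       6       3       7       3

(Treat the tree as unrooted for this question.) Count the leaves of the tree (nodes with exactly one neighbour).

Degree-1 nodes: 1, 4, 5, 8 — 4 of them.

4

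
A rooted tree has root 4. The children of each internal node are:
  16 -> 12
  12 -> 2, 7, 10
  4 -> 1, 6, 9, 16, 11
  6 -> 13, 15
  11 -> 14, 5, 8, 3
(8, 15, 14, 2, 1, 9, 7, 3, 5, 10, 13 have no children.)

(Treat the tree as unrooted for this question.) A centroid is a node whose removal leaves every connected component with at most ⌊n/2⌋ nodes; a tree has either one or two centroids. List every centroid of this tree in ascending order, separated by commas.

4

If 4 is removed the pieces have sizes 5, 5, 3, 1, 1, all ≤ ⌊16/2⌋ = 8.
Every other node leaves some component of size > 8, so the centroid is unique.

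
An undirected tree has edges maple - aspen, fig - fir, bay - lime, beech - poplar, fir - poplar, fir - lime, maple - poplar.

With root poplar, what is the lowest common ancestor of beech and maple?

poplar

beech's ancestor chain is beech, poplar and maple's is maple, poplar; they first meet at poplar.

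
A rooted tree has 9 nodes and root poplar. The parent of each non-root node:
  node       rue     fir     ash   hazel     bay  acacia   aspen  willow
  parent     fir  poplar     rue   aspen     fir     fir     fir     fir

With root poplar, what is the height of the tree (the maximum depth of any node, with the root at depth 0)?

3

The longest root-to-leaf path is poplar – fir – rue – ash (3 edges).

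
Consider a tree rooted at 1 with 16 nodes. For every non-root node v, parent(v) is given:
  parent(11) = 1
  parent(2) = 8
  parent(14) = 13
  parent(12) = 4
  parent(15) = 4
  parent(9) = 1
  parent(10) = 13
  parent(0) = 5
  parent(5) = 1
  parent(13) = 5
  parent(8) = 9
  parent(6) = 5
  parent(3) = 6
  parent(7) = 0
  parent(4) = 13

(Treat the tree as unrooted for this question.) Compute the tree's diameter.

7

Starting from 2, a farthest node is 12 at distance 7.
One longest path: 2 - 8 - 9 - 1 - 5 - 13 - 4 - 12.
So the diameter is 7.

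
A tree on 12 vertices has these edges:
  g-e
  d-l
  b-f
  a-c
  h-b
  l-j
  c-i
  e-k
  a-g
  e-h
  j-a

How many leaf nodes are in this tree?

4

Degree-1 nodes: d, f, i, k — 4 of them.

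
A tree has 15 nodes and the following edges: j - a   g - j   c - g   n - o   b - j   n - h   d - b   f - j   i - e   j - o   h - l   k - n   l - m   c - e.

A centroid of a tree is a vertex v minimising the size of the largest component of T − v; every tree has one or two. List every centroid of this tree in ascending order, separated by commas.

If j is removed the pieces have sizes 6, 4, 2, 1, 1, all ≤ ⌊15/2⌋ = 7.
Every other node leaves some component of size > 7, so the centroid is unique.

j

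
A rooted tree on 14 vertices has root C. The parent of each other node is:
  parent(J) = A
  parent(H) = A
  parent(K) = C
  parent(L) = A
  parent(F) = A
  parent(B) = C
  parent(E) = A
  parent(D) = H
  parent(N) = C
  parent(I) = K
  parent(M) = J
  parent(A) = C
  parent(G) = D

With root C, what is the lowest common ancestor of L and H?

A

L's ancestor chain is L, A, C and H's is H, A, C; they first meet at A.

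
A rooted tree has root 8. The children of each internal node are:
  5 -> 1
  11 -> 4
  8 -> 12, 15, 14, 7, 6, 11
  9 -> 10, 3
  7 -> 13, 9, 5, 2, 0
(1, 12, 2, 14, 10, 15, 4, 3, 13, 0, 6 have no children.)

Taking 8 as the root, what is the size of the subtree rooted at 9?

3

Descendants of 9 (including itself): 9, 3, 10. That's 3.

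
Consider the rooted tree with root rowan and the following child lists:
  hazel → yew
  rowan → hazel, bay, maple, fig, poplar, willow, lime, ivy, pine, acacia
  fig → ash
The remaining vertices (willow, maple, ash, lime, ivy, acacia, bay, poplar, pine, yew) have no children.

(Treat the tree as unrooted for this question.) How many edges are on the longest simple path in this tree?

4

Starting from yew, a farthest node is ash at distance 4.
One longest path: yew - hazel - rowan - fig - ash.
So the diameter is 4.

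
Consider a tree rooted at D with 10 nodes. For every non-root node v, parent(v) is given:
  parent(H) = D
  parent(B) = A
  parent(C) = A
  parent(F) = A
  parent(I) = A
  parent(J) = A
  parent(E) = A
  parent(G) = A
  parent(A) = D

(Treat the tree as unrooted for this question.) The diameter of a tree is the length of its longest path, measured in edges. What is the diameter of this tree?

3

BFS from H reaches I last, at distance 3; BFS from I confirms no node is farther.
Path: H - D - A - I.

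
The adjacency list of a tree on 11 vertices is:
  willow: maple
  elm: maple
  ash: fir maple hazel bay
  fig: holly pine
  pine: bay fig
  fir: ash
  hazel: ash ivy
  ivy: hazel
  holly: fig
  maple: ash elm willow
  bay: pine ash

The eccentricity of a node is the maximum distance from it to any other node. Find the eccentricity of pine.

4

Distances from pine peak at 4, attained at elm (willow, ivy also at distance 4).
pine-bay-ash-maple-elm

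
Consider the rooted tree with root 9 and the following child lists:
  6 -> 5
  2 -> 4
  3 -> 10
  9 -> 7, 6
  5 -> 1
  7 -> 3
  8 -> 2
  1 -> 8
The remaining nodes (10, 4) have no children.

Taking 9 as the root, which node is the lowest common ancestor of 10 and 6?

9

10's ancestor chain is 10, 3, 7, 9 and 6's is 6, 9; they first meet at 9.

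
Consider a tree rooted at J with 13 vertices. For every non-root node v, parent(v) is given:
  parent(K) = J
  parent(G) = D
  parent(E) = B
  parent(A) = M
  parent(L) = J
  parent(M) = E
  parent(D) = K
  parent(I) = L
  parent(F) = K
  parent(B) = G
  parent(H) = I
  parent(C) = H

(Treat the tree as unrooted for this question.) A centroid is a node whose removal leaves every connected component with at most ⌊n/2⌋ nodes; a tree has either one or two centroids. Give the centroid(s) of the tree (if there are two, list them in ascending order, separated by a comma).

Delete K: the remaining components have sizes 6, 5, 1. Max 6 ≤ 6, so K is a centroid.
No neighbour of K does as well, so K is the unique centroid.

K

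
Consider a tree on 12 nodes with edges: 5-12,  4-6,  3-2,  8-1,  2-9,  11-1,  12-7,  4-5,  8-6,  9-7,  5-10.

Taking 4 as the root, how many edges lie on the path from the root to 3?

4–5–12–7–9–2–3 — 6 edges.

6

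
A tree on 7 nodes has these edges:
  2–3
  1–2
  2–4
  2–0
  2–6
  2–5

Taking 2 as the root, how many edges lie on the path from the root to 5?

1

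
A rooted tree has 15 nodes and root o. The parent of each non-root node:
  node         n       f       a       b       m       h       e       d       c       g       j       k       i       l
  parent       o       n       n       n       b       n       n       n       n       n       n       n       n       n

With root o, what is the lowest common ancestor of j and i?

n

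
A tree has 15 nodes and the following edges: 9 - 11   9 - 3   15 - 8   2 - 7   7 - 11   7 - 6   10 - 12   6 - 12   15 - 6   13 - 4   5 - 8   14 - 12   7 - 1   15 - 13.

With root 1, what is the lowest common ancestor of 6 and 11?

7

Ancestors of 6 (toward the root): 6, 7, 1.
Ancestors of 11: 11, 7, 1.
The deepest node appearing in both lists is 7.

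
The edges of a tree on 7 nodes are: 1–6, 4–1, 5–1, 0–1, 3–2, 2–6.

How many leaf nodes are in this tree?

4

Degree-1 nodes: 0, 3, 4, 5 — 4 of them.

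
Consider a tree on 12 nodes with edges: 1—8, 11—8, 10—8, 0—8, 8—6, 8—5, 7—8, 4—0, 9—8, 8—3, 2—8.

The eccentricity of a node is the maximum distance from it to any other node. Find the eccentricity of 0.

A farthest node from 0 is 11 (7, 6, 10, 1, 5, 3, 2, 9 also at distance 2).
The path 0–8–11 has 2 edges.

2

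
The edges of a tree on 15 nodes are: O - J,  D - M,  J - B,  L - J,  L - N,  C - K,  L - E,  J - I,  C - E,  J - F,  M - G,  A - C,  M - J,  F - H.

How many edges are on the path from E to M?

Walking from E: E – L – J – M. Length 3.

3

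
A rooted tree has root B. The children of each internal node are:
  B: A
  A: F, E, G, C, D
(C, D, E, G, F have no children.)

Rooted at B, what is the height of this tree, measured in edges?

2

The longest root-to-leaf path is B-A-E (2 edges).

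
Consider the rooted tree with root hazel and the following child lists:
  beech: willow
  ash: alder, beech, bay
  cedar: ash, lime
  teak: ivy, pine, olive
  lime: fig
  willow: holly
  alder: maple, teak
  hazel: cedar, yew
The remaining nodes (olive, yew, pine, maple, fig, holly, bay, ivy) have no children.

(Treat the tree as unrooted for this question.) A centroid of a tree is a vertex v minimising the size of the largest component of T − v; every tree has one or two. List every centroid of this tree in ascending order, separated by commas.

ash

If ash is removed the pieces have sizes 6, 5, 3, 1, all ≤ ⌊16/2⌋ = 8.
No neighbour of ash does as well, so ash is the unique centroid.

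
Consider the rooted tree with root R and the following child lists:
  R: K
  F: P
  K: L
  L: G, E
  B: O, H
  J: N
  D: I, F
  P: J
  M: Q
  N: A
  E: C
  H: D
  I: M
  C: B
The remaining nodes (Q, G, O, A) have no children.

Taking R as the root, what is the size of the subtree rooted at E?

14

Descendants of E (including itself): E, C, B, O, H, D, I, F, M, P, Q, J, N, A. That's 14.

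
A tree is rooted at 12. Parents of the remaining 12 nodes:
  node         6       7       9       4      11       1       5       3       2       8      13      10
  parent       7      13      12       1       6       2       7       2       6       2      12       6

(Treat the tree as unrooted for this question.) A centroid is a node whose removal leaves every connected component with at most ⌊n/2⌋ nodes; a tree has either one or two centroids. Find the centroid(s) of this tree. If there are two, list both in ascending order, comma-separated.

6

Delete 6: the remaining components have sizes 5, 5, 1, 1. Max 5 ≤ 6, so 6 is a centroid.
Every other node leaves some component of size > 6, so the centroid is unique.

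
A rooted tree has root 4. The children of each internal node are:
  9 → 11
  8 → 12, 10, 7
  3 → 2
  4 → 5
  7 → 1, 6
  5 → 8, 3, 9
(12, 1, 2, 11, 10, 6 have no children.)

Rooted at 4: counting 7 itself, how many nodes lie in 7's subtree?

Descendants of 7 (including itself): 7, 1, 6. That's 3.

3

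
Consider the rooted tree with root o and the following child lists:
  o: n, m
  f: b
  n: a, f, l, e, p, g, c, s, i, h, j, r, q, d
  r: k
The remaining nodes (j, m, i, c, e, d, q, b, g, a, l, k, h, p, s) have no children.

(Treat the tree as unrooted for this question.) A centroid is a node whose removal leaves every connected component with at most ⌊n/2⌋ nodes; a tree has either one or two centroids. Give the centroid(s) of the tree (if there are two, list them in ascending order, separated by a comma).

n

Removing n splits the tree into components of sizes 2, 2, 2, 1, 1, 1, 1, 1, 1, 1, 1, 1, 1, 1, 1; the largest is 2 ≤ ⌊19/2⌋ = 9.
No neighbour of n does as well, so n is the unique centroid.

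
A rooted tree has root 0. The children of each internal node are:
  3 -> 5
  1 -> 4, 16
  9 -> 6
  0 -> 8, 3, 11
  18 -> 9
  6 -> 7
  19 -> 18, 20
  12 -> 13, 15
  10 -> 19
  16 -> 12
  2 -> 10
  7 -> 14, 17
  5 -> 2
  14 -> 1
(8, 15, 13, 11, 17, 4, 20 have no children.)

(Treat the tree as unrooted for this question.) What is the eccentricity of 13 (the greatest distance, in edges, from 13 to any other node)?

15

The node farthest from 13 is 11 (8 also at distance 15), via 13–12–16–1–14–7–6–9–18–19–10–2–5–3–0–11 — 15 edges.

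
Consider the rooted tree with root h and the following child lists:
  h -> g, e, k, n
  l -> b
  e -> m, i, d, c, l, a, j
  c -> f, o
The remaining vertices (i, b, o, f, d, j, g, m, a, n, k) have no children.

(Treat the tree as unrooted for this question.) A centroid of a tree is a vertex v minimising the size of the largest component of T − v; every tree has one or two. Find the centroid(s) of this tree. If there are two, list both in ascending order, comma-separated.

e

Removing e splits the tree into components of sizes 4, 3, 2, 1, 1, 1, 1, 1; the largest is 4 ≤ ⌊15/2⌋ = 7.
Every other node leaves some component of size > 7, so the centroid is unique.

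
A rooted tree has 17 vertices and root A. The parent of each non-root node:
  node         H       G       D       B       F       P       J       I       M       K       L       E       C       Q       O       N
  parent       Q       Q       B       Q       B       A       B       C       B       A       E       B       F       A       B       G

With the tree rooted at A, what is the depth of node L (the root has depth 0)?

4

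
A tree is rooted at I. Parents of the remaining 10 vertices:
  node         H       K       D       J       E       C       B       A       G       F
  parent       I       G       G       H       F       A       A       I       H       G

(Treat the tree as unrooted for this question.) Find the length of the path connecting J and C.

4

Walking from J: J–H–I–A–C. Length 4.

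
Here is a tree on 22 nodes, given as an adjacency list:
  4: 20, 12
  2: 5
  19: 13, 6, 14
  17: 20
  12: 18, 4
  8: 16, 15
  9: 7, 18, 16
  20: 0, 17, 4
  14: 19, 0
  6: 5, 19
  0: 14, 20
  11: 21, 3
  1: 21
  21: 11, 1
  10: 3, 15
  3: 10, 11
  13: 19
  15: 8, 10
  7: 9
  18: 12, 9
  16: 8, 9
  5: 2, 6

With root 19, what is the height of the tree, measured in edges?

The longest root-to-leaf path is 19 – 14 – 0 – 20 – 4 – 12 – 18 – 9 – 16 – 8 – 15 – 10 – 3 – 11 – 21 – 1 (15 edges).

15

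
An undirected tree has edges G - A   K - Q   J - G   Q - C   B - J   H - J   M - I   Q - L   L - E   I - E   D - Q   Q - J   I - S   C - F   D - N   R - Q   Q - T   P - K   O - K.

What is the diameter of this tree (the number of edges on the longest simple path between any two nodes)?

7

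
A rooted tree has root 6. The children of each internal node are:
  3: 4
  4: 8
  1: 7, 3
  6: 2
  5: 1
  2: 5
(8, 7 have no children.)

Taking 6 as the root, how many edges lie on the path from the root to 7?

4

6–2–5–1–7 — 4 edges.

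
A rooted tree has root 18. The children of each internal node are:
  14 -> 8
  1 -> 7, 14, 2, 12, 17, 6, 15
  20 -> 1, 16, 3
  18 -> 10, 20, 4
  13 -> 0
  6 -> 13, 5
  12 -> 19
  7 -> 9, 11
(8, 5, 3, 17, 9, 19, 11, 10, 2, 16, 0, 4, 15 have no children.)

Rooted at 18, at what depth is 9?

Path from 18 to 9: 18 – 20 – 1 – 7 – 9, which has 4 edges.

4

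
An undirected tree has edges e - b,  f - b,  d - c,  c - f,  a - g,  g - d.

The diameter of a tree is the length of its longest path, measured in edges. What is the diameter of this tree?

6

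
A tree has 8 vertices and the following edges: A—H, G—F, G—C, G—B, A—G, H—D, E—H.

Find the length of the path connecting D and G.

3

The path is D–H–A–G, which has 3 edges.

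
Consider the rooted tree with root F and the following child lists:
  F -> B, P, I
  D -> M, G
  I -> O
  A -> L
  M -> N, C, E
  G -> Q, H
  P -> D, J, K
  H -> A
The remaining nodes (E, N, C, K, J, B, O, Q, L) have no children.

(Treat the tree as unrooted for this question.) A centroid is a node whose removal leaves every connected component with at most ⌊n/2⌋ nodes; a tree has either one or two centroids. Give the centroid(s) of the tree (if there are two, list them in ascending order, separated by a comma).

Delete D: the remaining components have sizes 7, 5, 4. Max 7 ≤ 8, so D is a centroid.
Every other node leaves some component of size > 8, so the centroid is unique.

D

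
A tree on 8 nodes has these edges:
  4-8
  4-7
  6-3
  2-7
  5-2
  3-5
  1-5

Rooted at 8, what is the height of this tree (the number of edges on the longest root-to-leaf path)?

6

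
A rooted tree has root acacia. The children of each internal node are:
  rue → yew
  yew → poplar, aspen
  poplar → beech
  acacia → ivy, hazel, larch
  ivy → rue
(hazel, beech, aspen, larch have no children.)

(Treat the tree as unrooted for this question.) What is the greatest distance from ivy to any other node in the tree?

4

Distances from ivy peak at 4, attained at beech.
ivy–rue–yew–poplar–beech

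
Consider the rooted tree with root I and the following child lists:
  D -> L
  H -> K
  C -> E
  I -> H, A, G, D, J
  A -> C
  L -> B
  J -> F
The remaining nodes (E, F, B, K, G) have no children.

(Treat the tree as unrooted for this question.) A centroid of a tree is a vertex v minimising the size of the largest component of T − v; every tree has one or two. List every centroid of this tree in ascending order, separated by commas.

I

Removing I splits the tree into components of sizes 3, 3, 2, 2, 1; the largest is 3 ≤ ⌊12/2⌋ = 6.
Every other node leaves some component of size > 6, so the centroid is unique.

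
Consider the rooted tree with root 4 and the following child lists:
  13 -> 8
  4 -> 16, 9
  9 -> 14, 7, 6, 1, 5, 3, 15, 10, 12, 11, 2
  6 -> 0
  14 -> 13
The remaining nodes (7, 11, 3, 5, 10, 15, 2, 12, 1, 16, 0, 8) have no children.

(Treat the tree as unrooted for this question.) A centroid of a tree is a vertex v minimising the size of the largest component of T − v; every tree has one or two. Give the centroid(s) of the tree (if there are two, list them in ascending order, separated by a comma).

9

Removing 9 splits the tree into components of sizes 3, 2, 2, 1, 1, 1, 1, 1, 1, 1, 1, 1; the largest is 3 ≤ ⌊17/2⌋ = 8.
No neighbour of 9 does as well, so 9 is the unique centroid.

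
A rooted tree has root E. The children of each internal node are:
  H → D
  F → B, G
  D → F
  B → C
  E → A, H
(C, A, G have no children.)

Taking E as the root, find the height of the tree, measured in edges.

5

A deepest node is C, reached by E → H → D → F → B → C.
That path has 5 edges, so the height is 5.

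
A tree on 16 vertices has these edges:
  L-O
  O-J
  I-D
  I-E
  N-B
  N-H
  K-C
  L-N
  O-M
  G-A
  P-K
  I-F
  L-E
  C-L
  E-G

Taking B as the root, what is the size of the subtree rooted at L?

13

Descendants of L (including itself): L, C, O, E, K, J, M, I, G, P, F, D, A. That's 13.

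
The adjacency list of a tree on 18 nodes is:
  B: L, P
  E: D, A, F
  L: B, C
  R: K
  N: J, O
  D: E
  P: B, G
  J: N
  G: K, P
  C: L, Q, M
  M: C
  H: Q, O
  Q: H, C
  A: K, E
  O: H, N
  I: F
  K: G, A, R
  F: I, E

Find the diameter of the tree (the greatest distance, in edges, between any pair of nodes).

14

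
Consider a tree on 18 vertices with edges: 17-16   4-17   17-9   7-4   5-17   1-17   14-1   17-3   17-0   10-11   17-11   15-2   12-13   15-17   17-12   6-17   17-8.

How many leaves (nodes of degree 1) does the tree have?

12

The leaves are 0, 2, 3, 5, 6, 7, 8, 9, 10, 13, 14, 16.
That is 12 leaves.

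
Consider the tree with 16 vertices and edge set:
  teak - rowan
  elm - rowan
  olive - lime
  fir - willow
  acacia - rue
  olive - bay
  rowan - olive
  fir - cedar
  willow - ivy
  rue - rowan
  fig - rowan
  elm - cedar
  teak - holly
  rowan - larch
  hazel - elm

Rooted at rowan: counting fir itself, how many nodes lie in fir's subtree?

fir's subtree: {fir, willow, ivy}, size 3.

3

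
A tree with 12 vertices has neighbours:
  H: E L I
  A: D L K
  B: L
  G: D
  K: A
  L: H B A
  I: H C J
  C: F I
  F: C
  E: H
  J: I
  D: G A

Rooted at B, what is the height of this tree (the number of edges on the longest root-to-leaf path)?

The longest root-to-leaf path is B-L-H-I-C-F (5 edges).

5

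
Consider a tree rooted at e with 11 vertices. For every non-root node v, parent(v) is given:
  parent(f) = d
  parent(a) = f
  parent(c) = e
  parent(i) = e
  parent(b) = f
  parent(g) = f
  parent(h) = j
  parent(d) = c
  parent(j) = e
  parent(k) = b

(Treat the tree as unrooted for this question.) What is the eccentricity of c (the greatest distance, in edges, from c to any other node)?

4

The node farthest from c is k, via c–d–f–b–k — 4 edges.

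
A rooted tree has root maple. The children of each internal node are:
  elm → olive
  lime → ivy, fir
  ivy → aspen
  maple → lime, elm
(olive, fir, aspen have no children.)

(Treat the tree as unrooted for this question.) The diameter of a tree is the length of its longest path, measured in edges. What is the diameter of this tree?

BFS from olive reaches aspen last, at distance 5; BFS from aspen confirms no node is farther.
Path: olive–elm–maple–lime–ivy–aspen.

5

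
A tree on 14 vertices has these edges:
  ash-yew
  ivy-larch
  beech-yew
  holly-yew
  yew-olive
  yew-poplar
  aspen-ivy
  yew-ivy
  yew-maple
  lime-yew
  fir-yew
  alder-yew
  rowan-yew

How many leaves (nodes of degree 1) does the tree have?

Degree-1 nodes: alder, ash, aspen, beech, fir, holly, larch, lime, maple, olive, poplar, rowan — 12 of them.

12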